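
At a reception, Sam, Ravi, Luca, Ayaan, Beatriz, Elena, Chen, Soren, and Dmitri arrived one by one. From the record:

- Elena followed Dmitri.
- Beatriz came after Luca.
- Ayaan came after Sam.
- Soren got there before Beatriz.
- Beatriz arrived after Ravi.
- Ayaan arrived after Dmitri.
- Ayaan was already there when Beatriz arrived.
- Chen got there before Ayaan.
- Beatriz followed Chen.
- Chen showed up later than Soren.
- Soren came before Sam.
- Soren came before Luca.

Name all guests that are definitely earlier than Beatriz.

Directly stated before Beatriz: Ayaan, Chen, Luca, Ravi, and Soren.
Dmitri reaches Beatriz via Dmitri → Ayaan → Beatriz.
Sam reaches Beatriz via Sam → Ayaan → Beatriz.
No chain forces Elena ahead of Beatriz.

Ayaan, Chen, Dmitri, Luca, Ravi, Sam, Soren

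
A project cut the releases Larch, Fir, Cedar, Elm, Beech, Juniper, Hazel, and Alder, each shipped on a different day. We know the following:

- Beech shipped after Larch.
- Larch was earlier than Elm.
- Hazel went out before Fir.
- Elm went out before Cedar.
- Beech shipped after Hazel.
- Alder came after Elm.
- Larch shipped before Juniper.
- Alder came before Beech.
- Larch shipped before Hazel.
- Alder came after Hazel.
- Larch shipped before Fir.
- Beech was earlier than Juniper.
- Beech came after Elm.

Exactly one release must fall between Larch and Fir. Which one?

Hazel

Tracing the constraints gives Larch → Hazel → Fir, so Hazel sits after Larch and before Fir.
No other release is forced both after Larch and before Fir.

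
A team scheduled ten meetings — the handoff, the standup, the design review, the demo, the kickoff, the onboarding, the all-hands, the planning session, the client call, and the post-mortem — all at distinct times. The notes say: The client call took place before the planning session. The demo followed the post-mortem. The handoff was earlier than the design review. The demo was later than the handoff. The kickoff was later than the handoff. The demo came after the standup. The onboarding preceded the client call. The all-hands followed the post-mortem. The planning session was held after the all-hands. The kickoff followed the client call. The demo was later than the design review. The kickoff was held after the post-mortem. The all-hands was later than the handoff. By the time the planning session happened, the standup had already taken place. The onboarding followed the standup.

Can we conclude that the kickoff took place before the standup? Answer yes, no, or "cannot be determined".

Tracing the constraints gives the standup → the onboarding → the client call → the kickoff, so the standup must come before the kickoff.
That means the kickoff cannot be before the standup.

no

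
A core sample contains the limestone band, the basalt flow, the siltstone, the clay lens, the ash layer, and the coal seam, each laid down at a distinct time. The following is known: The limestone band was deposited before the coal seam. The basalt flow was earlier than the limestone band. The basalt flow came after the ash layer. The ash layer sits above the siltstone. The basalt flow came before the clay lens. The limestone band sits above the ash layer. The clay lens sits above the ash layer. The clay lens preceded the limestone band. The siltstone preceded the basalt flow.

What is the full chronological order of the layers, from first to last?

the siltstone, the ash layer, the basalt flow, the clay lens, the limestone band, the coal seam

The constraints fix every adjacent pair, so only one ordering works:
the siltstone → the ash layer → the basalt flow → the clay lens → the limestone band → the coal seam.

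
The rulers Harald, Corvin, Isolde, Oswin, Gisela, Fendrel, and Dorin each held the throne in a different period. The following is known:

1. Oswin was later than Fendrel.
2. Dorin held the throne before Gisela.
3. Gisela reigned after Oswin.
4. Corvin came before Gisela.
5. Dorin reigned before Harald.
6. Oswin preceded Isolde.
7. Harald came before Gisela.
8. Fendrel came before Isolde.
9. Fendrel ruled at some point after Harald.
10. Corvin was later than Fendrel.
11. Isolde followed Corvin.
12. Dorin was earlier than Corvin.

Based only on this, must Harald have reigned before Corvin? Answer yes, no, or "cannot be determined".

Chain the constraints: Harald → Fendrel → Corvin. Each link is directly stated, so Harald comes before Corvin.

yes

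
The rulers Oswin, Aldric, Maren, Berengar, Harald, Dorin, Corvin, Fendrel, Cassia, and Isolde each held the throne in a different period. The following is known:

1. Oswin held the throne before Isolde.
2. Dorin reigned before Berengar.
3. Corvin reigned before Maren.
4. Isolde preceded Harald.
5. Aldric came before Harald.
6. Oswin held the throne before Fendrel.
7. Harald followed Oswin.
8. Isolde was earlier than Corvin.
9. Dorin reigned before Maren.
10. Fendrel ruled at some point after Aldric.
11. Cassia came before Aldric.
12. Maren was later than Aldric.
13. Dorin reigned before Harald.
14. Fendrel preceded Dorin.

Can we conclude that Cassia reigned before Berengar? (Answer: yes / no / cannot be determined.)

Chain the constraints: Cassia → Aldric → Fendrel → Dorin → Berengar. Each link is directly stated, so Cassia comes before Berengar.

yes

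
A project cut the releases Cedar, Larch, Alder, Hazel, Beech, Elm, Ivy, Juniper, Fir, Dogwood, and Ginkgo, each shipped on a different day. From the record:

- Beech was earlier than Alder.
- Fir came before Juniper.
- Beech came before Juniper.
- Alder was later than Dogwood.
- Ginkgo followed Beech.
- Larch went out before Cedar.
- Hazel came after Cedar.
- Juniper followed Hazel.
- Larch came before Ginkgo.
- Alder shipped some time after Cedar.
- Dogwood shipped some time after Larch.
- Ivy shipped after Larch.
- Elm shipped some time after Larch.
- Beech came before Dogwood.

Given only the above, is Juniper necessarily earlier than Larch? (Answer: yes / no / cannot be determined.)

Tracing the constraints gives Larch → Cedar → Hazel → Juniper, so Larch must come before Juniper.
That means Juniper cannot be before Larch.

no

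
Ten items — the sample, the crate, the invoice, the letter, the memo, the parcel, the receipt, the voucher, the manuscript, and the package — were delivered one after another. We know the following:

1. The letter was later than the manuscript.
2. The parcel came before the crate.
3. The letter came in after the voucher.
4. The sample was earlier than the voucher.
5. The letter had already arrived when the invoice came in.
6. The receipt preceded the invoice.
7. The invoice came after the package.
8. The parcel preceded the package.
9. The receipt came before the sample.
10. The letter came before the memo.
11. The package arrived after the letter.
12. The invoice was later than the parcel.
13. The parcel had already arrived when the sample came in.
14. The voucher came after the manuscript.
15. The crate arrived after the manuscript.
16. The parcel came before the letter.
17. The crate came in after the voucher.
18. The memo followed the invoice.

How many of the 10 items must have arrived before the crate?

Directly stated before the crate: the manuscript, the parcel, and the voucher.
The receipt reaches the crate via the receipt → the sample → the voucher → the crate.
The sample reaches the crate via the sample → the voucher → the crate.
That's the manuscript, the parcel, the receipt, the sample, and the voucher — 5 in all.

5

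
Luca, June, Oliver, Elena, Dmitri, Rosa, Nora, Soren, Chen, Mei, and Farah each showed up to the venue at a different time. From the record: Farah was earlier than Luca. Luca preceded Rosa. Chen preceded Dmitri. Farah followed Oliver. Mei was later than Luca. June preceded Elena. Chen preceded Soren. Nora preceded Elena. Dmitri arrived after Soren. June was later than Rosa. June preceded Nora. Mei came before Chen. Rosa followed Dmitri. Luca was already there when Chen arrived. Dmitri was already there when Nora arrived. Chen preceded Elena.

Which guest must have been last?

Every other guest has a chain of constraints placing them before Elena, so Elena is last.

Elena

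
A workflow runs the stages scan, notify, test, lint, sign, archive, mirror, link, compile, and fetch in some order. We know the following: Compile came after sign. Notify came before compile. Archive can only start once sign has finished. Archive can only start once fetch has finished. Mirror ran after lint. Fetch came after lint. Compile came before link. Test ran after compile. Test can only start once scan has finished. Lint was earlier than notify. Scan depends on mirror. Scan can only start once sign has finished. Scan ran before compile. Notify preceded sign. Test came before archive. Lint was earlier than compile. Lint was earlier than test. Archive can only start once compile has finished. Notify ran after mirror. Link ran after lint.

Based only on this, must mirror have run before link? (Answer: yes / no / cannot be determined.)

yes

Chain the constraints: mirror → notify → compile → link. Each link is directly stated, so mirror comes before link.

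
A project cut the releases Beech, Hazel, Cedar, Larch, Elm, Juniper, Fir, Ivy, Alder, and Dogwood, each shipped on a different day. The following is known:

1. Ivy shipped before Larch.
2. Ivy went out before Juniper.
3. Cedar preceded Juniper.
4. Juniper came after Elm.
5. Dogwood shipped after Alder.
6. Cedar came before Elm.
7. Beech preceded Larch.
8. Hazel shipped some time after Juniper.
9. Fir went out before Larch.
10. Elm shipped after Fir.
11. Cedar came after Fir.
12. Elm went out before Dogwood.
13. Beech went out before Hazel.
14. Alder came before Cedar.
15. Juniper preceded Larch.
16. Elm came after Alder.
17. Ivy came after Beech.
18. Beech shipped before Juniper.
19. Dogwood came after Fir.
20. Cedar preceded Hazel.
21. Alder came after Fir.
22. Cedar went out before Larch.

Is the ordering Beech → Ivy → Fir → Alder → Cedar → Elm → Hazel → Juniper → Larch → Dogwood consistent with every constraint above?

The constraints require Juniper before Hazel, but in the proposed sequence Hazel appears ahead of Juniper. That one violation is enough.

no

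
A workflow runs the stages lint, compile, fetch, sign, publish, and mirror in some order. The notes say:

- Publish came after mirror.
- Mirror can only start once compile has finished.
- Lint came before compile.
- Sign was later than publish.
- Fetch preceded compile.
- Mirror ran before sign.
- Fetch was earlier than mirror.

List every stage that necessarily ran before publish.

compile, fetch, lint, mirror

Directly stated before publish: mirror.
Compile reaches publish via compile → mirror → publish.
Fetch reaches publish via fetch → mirror → publish.
Lint reaches publish via lint → compile → mirror → publish.
No chain forces sign ahead of publish.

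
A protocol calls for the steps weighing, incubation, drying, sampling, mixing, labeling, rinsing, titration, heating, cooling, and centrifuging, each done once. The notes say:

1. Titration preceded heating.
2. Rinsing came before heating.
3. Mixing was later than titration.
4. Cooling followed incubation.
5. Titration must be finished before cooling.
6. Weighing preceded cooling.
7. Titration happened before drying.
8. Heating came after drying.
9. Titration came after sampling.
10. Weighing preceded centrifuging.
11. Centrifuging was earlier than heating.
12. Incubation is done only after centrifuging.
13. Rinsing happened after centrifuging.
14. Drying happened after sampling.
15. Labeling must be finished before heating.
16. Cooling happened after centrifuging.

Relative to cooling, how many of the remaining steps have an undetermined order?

Forced before cooling: centrifuging, incubation, sampling, titration, and weighing.
That leaves drying, heating, labeling, mixing, and rinsing with no forced order relative to cooling — 5.

5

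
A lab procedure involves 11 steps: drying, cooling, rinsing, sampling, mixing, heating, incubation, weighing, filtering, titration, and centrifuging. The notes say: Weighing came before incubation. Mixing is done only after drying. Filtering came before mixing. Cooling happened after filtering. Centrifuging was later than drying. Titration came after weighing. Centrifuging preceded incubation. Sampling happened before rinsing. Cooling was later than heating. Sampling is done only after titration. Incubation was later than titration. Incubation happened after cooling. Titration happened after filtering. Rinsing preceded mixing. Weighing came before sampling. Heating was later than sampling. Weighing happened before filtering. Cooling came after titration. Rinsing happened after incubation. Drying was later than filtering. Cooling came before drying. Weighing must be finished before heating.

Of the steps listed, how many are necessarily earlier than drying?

Directly stated before drying: cooling and filtering.
Heating reaches drying via heating → cooling → drying.
Sampling reaches drying via sampling → heating → cooling → drying.
Titration reaches drying via titration → cooling → drying.
Likewise weighing reaches drying by chaining the stated constraints.
No chain forces mixing (or any of the others) ahead of drying.
That's cooling, filtering, heating, sampling, titration, and weighing — 6 in all.

6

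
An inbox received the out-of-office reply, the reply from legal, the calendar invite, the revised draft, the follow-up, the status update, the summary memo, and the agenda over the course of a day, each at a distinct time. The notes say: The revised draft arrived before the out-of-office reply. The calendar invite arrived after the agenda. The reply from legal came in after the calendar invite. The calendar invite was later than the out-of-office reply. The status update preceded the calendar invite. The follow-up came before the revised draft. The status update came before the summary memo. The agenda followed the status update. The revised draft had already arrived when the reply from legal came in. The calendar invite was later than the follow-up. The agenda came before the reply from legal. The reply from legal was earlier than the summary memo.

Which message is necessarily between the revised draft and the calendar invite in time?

the out-of-office reply

Tracing the constraints gives the revised draft → the out-of-office reply → the calendar invite, so the out-of-office reply sits after the revised draft and before the calendar invite.
No other message is forced both after the revised draft and before the calendar invite.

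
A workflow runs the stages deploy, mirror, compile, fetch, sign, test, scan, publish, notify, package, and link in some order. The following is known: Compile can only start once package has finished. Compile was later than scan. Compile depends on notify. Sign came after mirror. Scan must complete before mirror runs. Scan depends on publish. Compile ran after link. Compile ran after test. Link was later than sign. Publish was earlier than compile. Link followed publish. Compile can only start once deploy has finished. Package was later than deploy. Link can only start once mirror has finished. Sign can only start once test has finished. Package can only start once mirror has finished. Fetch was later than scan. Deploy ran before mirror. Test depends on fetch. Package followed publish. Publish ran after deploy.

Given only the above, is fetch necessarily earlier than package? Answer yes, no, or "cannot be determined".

No chain of stated constraints runs from fetch to package, and none runs from package to fetch either.
So the relative order of fetch and package is not fixed by the given facts.

cannot be determined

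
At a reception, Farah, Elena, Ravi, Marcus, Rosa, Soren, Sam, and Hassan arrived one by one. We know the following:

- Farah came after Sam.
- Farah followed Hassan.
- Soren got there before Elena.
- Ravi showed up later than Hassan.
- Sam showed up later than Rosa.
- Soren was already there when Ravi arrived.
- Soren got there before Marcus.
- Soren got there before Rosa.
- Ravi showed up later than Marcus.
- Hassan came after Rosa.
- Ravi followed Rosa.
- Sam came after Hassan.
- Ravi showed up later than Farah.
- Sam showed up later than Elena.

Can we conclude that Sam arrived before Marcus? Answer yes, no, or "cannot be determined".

cannot be determined

No chain of stated constraints runs from Sam to Marcus, and none runs from Marcus to Sam either.
So the relative order of Sam and Marcus is not fixed by the given facts.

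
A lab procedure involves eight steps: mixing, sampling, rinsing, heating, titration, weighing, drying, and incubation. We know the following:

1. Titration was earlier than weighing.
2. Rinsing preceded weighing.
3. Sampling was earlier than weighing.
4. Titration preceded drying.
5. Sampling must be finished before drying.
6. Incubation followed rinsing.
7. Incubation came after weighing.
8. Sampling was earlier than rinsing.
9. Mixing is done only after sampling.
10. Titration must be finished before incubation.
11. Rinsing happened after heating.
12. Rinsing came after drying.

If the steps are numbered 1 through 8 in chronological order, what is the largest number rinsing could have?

6

Rinsing must come before incubation and weighing — 2 steps forced after it.
Everything else can be placed before rinsing in some valid order, so rinsing can sit as late as position 8 − 2 = 6.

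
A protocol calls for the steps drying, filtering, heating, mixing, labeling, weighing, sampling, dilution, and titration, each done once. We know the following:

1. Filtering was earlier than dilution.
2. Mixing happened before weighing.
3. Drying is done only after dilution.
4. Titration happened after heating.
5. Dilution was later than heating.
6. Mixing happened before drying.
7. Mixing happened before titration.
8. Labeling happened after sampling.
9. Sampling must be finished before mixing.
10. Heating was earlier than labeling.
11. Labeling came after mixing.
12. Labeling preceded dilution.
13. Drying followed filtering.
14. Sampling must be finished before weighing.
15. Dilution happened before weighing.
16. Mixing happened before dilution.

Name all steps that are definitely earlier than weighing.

dilution, filtering, heating, labeling, mixing, sampling

Directly stated before weighing: dilution, mixing, and sampling.
Filtering reaches weighing via filtering → dilution → weighing.
Heating reaches weighing via heating → dilution → weighing.
Labeling reaches weighing via labeling → dilution → weighing.
No chain forces drying (or any of the others) ahead of weighing.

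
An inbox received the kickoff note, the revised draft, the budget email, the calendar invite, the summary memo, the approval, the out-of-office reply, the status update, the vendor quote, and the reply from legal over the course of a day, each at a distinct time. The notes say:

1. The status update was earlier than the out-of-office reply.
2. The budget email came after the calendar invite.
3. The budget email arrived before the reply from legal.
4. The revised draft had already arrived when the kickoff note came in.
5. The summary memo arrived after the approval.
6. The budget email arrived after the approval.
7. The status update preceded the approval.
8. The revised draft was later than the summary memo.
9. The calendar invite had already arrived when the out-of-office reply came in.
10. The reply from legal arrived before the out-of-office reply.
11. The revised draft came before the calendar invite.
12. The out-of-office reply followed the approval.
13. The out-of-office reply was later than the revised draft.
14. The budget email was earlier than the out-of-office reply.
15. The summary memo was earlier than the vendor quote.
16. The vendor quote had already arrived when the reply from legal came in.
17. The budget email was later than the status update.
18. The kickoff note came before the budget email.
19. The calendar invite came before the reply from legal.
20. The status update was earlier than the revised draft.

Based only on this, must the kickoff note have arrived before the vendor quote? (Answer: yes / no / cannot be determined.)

cannot be determined

No chain of stated constraints runs from the kickoff note to the vendor quote, and none runs from the vendor quote to the kickoff note either.
So the relative order of the kickoff note and the vendor quote is not fixed by the given facts.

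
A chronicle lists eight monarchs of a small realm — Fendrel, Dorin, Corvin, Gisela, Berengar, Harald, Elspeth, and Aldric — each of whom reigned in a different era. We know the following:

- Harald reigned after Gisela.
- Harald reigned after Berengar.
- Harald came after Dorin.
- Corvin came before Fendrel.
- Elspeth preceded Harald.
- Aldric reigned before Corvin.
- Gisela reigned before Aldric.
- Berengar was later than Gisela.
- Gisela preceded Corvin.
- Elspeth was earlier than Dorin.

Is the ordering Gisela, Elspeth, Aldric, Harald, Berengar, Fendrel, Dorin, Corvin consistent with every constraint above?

The constraints require Dorin before Harald, but in the proposed sequence Harald appears ahead of Dorin. That one violation is enough.

no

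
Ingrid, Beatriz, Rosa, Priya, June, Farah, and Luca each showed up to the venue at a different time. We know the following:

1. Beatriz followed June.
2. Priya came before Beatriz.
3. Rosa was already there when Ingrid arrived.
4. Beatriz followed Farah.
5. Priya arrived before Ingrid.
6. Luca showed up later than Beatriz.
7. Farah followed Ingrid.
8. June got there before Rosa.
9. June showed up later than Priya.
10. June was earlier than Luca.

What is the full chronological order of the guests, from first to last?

The constraints fix every adjacent pair, so only one ordering works:
Priya → June → Rosa → Ingrid → Farah → Beatriz → Luca.

Priya, June, Rosa, Ingrid, Farah, Beatriz, Luca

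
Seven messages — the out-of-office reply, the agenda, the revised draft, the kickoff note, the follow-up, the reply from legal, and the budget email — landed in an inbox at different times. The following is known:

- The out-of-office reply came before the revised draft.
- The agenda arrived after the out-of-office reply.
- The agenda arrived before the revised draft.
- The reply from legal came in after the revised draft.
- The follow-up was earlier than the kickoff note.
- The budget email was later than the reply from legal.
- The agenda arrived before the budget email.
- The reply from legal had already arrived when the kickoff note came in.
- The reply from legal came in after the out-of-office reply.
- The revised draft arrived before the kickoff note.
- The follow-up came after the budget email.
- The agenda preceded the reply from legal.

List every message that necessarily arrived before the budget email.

the agenda, the out-of-office reply, the reply from legal, the revised draft

Directly stated before the budget email: the agenda and the reply from legal.
The out-of-office reply reaches the budget email via the out-of-office reply → the agenda → the budget email.
The revised draft reaches the budget email via the revised draft → the reply from legal → the budget email.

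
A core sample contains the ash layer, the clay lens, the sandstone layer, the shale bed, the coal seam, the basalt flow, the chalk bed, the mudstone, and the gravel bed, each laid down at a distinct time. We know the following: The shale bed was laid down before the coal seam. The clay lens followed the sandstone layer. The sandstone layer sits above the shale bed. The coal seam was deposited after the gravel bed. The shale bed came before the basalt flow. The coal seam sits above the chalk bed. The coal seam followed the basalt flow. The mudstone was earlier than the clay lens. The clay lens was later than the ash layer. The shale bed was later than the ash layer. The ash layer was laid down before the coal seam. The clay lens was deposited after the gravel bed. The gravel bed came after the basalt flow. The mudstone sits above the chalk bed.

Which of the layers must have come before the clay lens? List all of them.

the ash layer, the basalt flow, the chalk bed, the gravel bed, the mudstone, the sandstone layer, the shale bed

Directly stated before the clay lens: the ash layer, the gravel bed, the mudstone, and the sandstone layer.
The basalt flow reaches the clay lens via the basalt flow → the gravel bed → the clay lens.
The chalk bed reaches the clay lens via the chalk bed → the mudstone → the clay lens.
The shale bed reaches the clay lens via the shale bed → the sandstone layer → the clay lens.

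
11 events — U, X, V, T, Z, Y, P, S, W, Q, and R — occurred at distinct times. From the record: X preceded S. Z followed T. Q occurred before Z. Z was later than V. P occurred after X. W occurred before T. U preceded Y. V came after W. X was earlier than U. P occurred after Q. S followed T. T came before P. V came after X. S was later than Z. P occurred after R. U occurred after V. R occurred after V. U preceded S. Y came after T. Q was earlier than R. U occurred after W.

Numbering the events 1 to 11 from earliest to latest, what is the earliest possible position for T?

W must come before T — 1 forced predecessor.
Nothing else is forced ahead of T, so its earliest slot is position 1 + 1 = 2.

2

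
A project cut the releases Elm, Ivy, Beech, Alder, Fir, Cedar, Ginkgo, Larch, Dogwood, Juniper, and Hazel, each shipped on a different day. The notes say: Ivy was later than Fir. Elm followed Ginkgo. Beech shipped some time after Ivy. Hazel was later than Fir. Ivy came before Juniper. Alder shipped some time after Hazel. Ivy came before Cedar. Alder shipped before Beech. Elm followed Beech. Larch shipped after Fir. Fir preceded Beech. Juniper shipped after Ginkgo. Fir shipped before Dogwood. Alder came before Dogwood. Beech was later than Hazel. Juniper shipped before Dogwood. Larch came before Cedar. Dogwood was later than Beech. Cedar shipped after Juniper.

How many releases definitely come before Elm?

6

Directly stated before Elm: Beech and Ginkgo.
Alder reaches Elm via Alder → Beech → Elm.
Fir reaches Elm via Fir → Beech → Elm.
Hazel reaches Elm via Hazel → Beech → Elm.
Likewise Ivy reaches Elm by chaining the stated constraints.
No chain forces Dogwood (or any of the others) ahead of Elm.
That's Alder, Beech, Fir, Ginkgo, Hazel, and Ivy — 6 in all.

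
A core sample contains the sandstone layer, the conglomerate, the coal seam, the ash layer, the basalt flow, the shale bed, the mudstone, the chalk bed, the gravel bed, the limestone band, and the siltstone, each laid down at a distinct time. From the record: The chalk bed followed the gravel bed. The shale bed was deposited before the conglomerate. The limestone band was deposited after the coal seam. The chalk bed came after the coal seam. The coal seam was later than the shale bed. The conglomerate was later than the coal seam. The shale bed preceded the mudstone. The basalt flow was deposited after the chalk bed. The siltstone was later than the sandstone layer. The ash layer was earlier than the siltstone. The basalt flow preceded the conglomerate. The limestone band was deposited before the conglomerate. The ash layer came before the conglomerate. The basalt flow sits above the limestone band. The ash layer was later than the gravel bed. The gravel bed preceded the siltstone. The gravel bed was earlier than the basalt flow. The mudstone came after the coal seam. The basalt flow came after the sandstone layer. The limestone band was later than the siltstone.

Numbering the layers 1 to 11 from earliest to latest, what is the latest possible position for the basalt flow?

The basalt flow must come before the conglomerate — 1 layer forced after it.
Everything else can be placed before the basalt flow in some valid order, so the basalt flow can sit as late as position 11 − 1 = 10.

10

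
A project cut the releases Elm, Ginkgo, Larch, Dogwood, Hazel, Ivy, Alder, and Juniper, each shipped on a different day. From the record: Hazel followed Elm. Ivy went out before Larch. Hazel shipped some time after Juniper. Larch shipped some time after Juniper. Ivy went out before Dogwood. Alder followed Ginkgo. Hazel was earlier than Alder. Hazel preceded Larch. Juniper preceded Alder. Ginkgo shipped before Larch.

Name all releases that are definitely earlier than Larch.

Elm, Ginkgo, Hazel, Ivy, Juniper

Directly stated before Larch: Ginkgo, Hazel, Ivy, and Juniper.
Elm reaches Larch via Elm → Hazel → Larch.
No chain forces Dogwood (or any of the others) ahead of Larch.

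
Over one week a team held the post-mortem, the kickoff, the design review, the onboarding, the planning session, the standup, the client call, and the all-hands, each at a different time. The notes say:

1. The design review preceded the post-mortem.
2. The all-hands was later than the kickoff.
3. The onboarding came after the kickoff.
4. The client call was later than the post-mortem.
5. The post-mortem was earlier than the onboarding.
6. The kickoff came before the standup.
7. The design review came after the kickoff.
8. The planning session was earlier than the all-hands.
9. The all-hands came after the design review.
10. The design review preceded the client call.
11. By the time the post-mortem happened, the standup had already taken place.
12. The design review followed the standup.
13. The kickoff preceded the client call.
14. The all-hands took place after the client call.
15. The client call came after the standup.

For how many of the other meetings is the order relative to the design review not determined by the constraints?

Forced before the design review: the kickoff and the standup; forced after the design review: the all-hands, the client call, the onboarding, and the post-mortem.
That leaves the planning session with no forced order relative to the design review — 1.

1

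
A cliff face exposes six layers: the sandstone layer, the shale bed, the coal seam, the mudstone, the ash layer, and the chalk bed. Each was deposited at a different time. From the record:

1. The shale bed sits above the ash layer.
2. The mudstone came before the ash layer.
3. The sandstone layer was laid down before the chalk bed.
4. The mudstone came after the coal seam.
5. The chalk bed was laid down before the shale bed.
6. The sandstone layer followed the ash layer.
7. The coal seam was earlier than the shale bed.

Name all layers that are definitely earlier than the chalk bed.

Directly stated before the chalk bed: the sandstone layer.
The ash layer reaches the chalk bed via the ash layer → the sandstone layer → the chalk bed.
The coal seam reaches the chalk bed via the coal seam → the mudstone → the ash layer → the sandstone layer → the chalk bed.
The mudstone reaches the chalk bed via the mudstone → the ash layer → the sandstone layer → the chalk bed.

the ash layer, the coal seam, the mudstone, the sandstone layer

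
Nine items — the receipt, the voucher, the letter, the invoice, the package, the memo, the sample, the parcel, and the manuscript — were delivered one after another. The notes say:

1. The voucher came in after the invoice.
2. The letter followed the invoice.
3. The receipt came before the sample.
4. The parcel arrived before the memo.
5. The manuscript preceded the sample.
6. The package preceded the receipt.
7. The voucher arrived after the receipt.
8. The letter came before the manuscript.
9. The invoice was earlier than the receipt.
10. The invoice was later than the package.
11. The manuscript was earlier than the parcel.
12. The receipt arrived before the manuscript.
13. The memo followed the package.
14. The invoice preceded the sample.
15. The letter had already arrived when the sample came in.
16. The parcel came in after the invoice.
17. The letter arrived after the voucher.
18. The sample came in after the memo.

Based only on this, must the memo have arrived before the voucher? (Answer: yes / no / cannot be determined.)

no

Tracing the constraints gives the voucher → the letter → the manuscript → the parcel → the memo, so the voucher must come before the memo.
That means the memo cannot be before the voucher.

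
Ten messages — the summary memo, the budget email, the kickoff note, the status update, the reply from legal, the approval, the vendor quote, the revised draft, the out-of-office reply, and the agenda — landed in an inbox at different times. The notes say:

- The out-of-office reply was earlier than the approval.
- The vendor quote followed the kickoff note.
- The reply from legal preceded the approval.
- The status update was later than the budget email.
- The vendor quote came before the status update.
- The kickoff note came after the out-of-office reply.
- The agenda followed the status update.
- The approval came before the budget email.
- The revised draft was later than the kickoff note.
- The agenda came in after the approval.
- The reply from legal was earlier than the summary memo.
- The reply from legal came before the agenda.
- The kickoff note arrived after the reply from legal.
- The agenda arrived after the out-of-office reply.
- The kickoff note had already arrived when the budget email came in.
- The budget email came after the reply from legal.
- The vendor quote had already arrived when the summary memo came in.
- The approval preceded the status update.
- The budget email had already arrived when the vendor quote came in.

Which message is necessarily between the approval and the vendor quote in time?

Tracing the constraints gives the approval → the budget email → the vendor quote, so the budget email sits after the approval and before the vendor quote.
No other message is forced both after the approval and before the vendor quote.

the budget email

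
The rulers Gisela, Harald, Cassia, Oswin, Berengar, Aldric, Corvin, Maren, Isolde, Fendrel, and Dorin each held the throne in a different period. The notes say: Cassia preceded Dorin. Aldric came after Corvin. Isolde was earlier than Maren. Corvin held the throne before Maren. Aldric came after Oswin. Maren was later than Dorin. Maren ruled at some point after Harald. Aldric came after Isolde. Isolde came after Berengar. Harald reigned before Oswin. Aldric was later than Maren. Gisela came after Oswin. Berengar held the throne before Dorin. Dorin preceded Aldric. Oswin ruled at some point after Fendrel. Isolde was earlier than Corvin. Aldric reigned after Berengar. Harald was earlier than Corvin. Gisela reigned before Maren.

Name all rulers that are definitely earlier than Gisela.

Directly stated before Gisela: Oswin.
Fendrel reaches Gisela via Fendrel → Oswin → Gisela.
Harald reaches Gisela via Harald → Oswin → Gisela.

Fendrel, Harald, Oswin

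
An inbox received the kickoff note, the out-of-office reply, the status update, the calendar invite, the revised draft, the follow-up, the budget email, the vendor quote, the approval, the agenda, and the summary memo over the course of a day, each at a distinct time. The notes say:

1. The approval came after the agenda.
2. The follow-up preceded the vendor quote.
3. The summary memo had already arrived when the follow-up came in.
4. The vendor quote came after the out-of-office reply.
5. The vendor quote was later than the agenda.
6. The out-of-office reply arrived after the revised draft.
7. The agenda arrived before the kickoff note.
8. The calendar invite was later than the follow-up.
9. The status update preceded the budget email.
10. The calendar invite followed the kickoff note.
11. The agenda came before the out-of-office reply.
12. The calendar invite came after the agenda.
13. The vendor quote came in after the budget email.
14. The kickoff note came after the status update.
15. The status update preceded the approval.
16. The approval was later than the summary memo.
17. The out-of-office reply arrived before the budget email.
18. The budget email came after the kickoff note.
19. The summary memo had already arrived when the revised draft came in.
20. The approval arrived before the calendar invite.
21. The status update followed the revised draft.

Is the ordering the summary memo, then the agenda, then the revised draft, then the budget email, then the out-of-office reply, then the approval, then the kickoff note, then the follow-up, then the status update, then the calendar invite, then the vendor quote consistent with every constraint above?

The constraints require the kickoff note before the budget email, but in the proposed sequence the budget email appears ahead of the kickoff note. That one violation is enough.

no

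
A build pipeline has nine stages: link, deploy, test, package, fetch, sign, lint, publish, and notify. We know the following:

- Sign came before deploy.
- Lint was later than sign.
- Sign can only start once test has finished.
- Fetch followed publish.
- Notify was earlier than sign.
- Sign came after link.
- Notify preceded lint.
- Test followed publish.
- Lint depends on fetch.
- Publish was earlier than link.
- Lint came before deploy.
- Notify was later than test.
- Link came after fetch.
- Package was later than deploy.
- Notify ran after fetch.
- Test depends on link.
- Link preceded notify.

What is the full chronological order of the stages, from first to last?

publish, fetch, link, test, notify, sign, lint, deploy, package

The constraints fix every adjacent pair, so only one ordering works:
publish → fetch → link → test → notify → sign → lint → deploy → package.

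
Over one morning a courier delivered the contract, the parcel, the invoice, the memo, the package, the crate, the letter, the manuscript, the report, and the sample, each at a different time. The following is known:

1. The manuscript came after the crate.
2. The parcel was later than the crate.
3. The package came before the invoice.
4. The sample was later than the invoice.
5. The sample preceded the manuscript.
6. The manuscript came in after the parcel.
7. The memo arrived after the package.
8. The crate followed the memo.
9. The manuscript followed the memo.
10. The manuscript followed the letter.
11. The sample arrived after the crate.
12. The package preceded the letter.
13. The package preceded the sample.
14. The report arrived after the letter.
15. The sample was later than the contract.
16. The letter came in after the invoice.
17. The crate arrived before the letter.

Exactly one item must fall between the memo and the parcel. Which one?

Tracing the constraints gives the memo → the crate → the parcel, so the crate sits after the memo and before the parcel.
No other item is forced both after the memo and before the parcel.

the crate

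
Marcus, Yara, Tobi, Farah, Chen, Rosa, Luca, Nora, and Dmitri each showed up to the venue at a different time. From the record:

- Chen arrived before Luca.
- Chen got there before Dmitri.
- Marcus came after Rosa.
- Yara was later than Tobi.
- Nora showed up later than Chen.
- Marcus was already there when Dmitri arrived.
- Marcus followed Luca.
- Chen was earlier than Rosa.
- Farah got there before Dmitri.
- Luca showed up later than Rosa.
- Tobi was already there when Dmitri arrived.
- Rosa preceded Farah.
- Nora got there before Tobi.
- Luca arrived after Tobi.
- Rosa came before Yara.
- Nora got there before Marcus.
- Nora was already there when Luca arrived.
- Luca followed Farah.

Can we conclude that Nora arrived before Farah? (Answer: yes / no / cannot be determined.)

cannot be determined

No chain of stated constraints runs from Nora to Farah, and none runs from Farah to Nora either.
So the relative order of Nora and Farah is not fixed by the given facts.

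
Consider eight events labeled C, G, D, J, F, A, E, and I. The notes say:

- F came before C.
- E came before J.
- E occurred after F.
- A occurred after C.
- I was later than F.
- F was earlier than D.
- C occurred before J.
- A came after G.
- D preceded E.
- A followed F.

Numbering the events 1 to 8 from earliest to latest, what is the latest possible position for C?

C must come before A and J — 2 events forced after it.
Everything else can be placed before C in some valid order, so C can sit as late as position 8 − 2 = 6.

6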